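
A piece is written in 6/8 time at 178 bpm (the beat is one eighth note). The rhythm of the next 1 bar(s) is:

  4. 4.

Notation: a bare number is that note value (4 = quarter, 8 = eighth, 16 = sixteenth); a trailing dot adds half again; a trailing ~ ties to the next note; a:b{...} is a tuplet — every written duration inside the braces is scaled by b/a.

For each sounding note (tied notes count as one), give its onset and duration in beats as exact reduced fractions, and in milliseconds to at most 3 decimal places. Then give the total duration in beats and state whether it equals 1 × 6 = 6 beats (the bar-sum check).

1) 0.0ms=0b +1011.236ms=3b
2) 1011.236ms=3b +1011.236ms=3b
Σ=6b of 6 (178bpm 6/8) — PASS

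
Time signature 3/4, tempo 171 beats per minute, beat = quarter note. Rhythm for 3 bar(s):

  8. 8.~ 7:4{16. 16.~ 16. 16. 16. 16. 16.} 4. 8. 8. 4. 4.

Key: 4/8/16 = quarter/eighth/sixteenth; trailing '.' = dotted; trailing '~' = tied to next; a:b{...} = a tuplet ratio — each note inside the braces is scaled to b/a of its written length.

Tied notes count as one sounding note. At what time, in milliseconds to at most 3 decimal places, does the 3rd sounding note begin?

note 3 onset = 12/7b = 601.504ms

1. 0.0ms @ 0 + 263.158ms (3/4)
2. 263.158ms @ 3/4 + 338.346ms (27/28)
3. 601.504ms @ 12/7 + 150.376ms (3/7)
4. 751.88ms @ 15/7 + 75.188ms (3/14)
5. 827.068ms @ 33/14 + 75.188ms (3/14)
6. 902.256ms @ 18/7 + 75.188ms (3/14)
7. 977.444ms @ 39/14 + 75.188ms (3/14)
8. 1052.632ms @ 3 + 526.316ms (3/2)
9. 1578.947ms @ 9/2 + 263.158ms (3/4)
10. 1842.105ms @ 21/4 + 263.158ms (3/4)
11. 2105.263ms @ 6 + 526.316ms (3/2)
12. 2631.579ms @ 15/2 + 526.316ms (3/2)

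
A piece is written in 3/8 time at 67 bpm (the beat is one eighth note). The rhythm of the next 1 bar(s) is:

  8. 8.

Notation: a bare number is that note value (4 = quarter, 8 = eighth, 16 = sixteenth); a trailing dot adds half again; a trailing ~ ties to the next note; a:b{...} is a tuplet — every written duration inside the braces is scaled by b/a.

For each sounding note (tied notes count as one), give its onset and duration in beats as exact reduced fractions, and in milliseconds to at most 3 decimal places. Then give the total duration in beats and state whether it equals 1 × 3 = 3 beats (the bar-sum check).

1) 0.0ms=0b +1343.284ms=3/2b
2) 1343.284ms=3/2b +1343.284ms=3/2b
Σ=3b of 3 (67bpm 3/8) — PASS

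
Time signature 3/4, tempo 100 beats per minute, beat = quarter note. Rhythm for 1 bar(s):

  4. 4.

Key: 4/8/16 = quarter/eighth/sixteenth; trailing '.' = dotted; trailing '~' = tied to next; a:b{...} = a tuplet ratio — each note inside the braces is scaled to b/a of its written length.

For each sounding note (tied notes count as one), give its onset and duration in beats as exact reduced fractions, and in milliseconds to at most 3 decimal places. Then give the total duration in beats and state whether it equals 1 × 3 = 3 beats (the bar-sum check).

1) 0.0ms=0b +900.0ms=3/2b
2) 900.0ms=3/2b +900.0ms=3/2b
Σ=3b of 3 (100bpm 3/4) — PASS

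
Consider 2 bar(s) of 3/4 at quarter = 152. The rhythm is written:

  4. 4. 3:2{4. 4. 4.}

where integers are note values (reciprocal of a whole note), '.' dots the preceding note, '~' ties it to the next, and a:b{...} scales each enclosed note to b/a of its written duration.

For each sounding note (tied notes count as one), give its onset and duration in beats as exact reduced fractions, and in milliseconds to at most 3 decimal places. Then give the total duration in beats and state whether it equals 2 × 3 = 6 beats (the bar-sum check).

1) 0.0ms=0b +592.105ms=3/2b
2) 592.105ms=3/2b +592.105ms=3/2b
3) 1184.211ms=3b +394.737ms=1b
4) 1578.947ms=4b +394.737ms=1b
5) 1973.684ms=5b +394.737ms=1b
Σ=6b of 6 (152bpm 3/4) — PASS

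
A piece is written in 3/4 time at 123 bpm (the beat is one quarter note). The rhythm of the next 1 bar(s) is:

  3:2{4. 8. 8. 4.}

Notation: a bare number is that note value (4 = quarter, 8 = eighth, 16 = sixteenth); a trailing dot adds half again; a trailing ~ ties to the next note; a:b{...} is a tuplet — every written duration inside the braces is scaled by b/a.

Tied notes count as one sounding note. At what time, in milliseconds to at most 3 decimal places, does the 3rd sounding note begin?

1. 0.0ms @ 0 + 487.805ms (1)
2. 487.805ms @ 1 + 243.902ms (1/2)
3. 731.707ms @ 3/2 + 243.902ms (1/2)
4. 975.61ms @ 2 + 487.805ms (1)

note 3 onset = 3/2b = 731.707ms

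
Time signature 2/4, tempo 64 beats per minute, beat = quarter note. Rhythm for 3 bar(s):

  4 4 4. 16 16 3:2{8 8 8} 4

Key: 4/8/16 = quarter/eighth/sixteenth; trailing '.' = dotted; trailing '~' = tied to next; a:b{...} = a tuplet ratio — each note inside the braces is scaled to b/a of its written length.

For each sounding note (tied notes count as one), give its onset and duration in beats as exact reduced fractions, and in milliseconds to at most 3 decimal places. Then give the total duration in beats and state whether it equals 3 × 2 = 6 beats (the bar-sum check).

1) 0.0ms=0b +937.5ms=1b
2) 937.5ms=1b +937.5ms=1b
3) 1875.0ms=2b +1406.25ms=3/2b
4) 3281.25ms=7/2b +234.375ms=1/4b
5) 3515.625ms=15/4b +234.375ms=1/4b
6) 3750.0ms=4b +312.5ms=1/3b
7) 4062.5ms=13/3b +312.5ms=1/3b
8) 4375.0ms=14/3b +312.5ms=1/3b
9) 4687.5ms=5b +937.5ms=1b
Σ=6b of 6 (64bpm 2/4) — PASS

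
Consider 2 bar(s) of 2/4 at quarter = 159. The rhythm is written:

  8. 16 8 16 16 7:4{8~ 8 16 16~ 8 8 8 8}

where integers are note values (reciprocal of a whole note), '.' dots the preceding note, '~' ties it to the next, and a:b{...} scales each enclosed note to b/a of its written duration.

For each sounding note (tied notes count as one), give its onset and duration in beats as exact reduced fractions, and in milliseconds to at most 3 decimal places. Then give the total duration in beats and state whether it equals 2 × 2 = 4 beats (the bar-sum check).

1) 0.0ms=0b +283.019ms=3/4b
2) 283.019ms=3/4b +94.34ms=1/4b
3) 377.358ms=1b +188.679ms=1/2b
4) 566.038ms=3/2b +94.34ms=1/4b
5) 660.377ms=7/4b +94.34ms=1/4b
6) 754.717ms=2b +215.633ms=4/7b
7) 970.35ms=18/7b +53.908ms=1/7b
8) 1024.259ms=19/7b +161.725ms=3/7b
9) 1185.984ms=22/7b +107.817ms=2/7b
10) 1293.801ms=24/7b +107.817ms=2/7b
11) 1401.617ms=26/7b +107.817ms=2/7b
Σ=4b of 4 (159bpm 2/4) — PASS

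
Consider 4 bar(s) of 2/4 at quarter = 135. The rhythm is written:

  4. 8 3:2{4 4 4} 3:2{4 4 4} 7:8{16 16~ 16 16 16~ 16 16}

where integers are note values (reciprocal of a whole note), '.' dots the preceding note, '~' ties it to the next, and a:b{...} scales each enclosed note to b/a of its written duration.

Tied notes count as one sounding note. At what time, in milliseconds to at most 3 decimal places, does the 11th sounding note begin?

note 11 onset = 48/7b = 3047.619ms

1. 0.0ms @ 0 + 666.667ms (3/2)
2. 666.667ms @ 3/2 + 222.222ms (1/2)
3. 888.889ms @ 2 + 296.296ms (2/3)
4. 1185.185ms @ 8/3 + 296.296ms (2/3)
5. 1481.481ms @ 10/3 + 296.296ms (2/3)
6. 1777.778ms @ 4 + 296.296ms (2/3)
7. 2074.074ms @ 14/3 + 296.296ms (2/3)
8. 2370.37ms @ 16/3 + 296.296ms (2/3)
9. 2666.667ms @ 6 + 126.984ms (2/7)
10. 2793.651ms @ 44/7 + 253.968ms (4/7)
11. 3047.619ms @ 48/7 + 126.984ms (2/7)
12. 3174.603ms @ 50/7 + 253.968ms (4/7)
13. 3428.571ms @ 54/7 + 126.984ms (2/7)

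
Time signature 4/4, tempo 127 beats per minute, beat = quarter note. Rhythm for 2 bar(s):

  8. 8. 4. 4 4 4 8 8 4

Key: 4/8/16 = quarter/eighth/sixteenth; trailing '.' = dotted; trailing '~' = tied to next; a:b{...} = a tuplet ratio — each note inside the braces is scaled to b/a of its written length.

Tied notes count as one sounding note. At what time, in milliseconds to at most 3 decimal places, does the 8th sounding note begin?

1. 0.0ms @ 0 + 354.331ms (3/4)
2. 354.331ms @ 3/4 + 354.331ms (3/4)
3. 708.661ms @ 3/2 + 708.661ms (3/2)
4. 1417.323ms @ 3 + 472.441ms (1)
5. 1889.764ms @ 4 + 472.441ms (1)
6. 2362.205ms @ 5 + 472.441ms (1)
7. 2834.646ms @ 6 + 236.22ms (1/2)
8. 3070.866ms @ 13/2 + 236.22ms (1/2)
9. 3307.087ms @ 7 + 472.441ms (1)

note 8 onset = 13/2b = 3070.866ms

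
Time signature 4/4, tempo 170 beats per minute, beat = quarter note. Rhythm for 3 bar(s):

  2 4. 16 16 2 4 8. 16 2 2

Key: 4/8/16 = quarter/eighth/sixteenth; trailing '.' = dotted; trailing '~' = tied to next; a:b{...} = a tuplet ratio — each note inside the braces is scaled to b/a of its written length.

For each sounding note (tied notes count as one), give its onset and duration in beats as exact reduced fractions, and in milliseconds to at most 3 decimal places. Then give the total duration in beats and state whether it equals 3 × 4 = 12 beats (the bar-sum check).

1) 0.0ms=0b +705.882ms=2b
2) 705.882ms=2b +529.412ms=3/2b
3) 1235.294ms=7/2b +88.235ms=1/4b
4) 1323.529ms=15/4b +88.235ms=1/4b
5) 1411.765ms=4b +705.882ms=2b
6) 2117.647ms=6b +352.941ms=1b
7) 2470.588ms=7b +264.706ms=3/4b
8) 2735.294ms=31/4b +88.235ms=1/4b
9) 2823.529ms=8b +705.882ms=2b
10) 3529.412ms=10b +705.882ms=2b
Σ=12b of 12 (170bpm 4/4) — PASS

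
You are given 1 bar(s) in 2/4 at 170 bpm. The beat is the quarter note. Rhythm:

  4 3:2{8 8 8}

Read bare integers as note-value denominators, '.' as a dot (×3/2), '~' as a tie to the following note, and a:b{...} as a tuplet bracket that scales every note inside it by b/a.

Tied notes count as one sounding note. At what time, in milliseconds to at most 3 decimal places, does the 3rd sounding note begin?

note 3 onset = 4/3b = 470.588ms

1. 0.0ms @ 0 + 352.941ms (1)
2. 352.941ms @ 1 + 117.647ms (1/3)
3. 470.588ms @ 4/3 + 117.647ms (1/3)
4. 588.235ms @ 5/3 + 117.647ms (1/3)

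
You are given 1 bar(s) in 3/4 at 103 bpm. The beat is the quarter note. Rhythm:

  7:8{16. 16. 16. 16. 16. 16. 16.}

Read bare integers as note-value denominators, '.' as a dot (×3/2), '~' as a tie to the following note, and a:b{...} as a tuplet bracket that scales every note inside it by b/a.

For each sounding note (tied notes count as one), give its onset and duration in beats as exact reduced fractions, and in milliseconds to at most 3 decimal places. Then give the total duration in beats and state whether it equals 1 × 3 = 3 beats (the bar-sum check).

1) 0.0ms=0b +249.653ms=3/7b
2) 249.653ms=3/7b +249.653ms=3/7b
3) 499.307ms=6/7b +249.653ms=3/7b
4) 748.96ms=9/7b +249.653ms=3/7b
5) 998.613ms=12/7b +249.653ms=3/7b
6) 1248.266ms=15/7b +249.653ms=3/7b
7) 1497.92ms=18/7b +249.653ms=3/7b
Σ=3b of 3 (103bpm 3/4) — PASS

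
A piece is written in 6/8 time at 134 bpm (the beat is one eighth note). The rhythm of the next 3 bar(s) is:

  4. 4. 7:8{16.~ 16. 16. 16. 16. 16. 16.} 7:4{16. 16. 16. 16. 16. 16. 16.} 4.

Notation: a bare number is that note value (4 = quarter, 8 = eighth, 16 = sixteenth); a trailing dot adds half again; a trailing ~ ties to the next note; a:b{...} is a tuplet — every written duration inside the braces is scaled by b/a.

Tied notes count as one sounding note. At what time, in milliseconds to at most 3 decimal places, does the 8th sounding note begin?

note 8 onset = 78/7b = 4989.339ms

1. 0.0ms @ 0 + 1343.284ms (3)
2. 1343.284ms @ 3 + 1343.284ms (3)
3. 2686.567ms @ 6 + 767.591ms (12/7)
4. 3454.158ms @ 54/7 + 383.795ms (6/7)
5. 3837.953ms @ 60/7 + 383.795ms (6/7)
6. 4221.748ms @ 66/7 + 383.795ms (6/7)
7. 4605.544ms @ 72/7 + 383.795ms (6/7)
8. 4989.339ms @ 78/7 + 383.795ms (6/7)
9. 5373.134ms @ 12 + 191.898ms (3/7)
10. 5565.032ms @ 87/7 + 191.898ms (3/7)
11. 5756.93ms @ 90/7 + 191.898ms (3/7)
12. 5948.827ms @ 93/7 + 191.898ms (3/7)
13. 6140.725ms @ 96/7 + 191.898ms (3/7)
14. 6332.623ms @ 99/7 + 191.898ms (3/7)
15. 6524.52ms @ 102/7 + 191.898ms (3/7)
16. 6716.418ms @ 15 + 1343.284ms (3)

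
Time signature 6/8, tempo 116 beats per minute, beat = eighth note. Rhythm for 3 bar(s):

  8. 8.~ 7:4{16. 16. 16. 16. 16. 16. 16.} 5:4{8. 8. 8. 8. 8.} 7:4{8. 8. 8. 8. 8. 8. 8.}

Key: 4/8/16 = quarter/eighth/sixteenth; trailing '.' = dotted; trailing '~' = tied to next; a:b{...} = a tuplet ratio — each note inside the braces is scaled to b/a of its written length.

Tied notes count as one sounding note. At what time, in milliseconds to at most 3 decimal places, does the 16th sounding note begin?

1. 0.0ms @ 0 + 775.862ms (3/2)
2. 775.862ms @ 3/2 + 997.537ms (27/14)
3. 1773.399ms @ 24/7 + 221.675ms (3/7)
4. 1995.074ms @ 27/7 + 221.675ms (3/7)
5. 2216.749ms @ 30/7 + 221.675ms (3/7)
6. 2438.424ms @ 33/7 + 221.675ms (3/7)
7. 2660.099ms @ 36/7 + 221.675ms (3/7)
8. 2881.773ms @ 39/7 + 221.675ms (3/7)
9. 3103.448ms @ 6 + 620.69ms (6/5)
10. 3724.138ms @ 36/5 + 620.69ms (6/5)
11. 4344.828ms @ 42/5 + 620.69ms (6/5)
12. 4965.517ms @ 48/5 + 620.69ms (6/5)
13. 5586.207ms @ 54/5 + 620.69ms (6/5)
14. 6206.897ms @ 12 + 443.35ms (6/7)
15. 6650.246ms @ 90/7 + 443.35ms (6/7)
16. 7093.596ms @ 96/7 + 443.35ms (6/7)
17. 7536.946ms @ 102/7 + 443.35ms (6/7)
18. 7980.296ms @ 108/7 + 443.35ms (6/7)
19. 8423.645ms @ 114/7 + 443.35ms (6/7)
20. 8866.995ms @ 120/7 + 443.35ms (6/7)

note 16 onset = 96/7b = 7093.596ms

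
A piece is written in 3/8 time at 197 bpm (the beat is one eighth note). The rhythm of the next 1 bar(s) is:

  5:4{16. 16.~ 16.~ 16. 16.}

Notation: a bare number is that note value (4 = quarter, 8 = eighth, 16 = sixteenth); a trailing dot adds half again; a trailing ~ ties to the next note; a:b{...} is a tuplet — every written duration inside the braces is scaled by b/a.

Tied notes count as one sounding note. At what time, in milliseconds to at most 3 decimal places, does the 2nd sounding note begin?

note 2 onset = 3/5b = 182.741ms

1. 0.0ms @ 0 + 182.741ms (3/5)
2. 182.741ms @ 3/5 + 548.223ms (9/5)
3. 730.964ms @ 12/5 + 182.741ms (3/5)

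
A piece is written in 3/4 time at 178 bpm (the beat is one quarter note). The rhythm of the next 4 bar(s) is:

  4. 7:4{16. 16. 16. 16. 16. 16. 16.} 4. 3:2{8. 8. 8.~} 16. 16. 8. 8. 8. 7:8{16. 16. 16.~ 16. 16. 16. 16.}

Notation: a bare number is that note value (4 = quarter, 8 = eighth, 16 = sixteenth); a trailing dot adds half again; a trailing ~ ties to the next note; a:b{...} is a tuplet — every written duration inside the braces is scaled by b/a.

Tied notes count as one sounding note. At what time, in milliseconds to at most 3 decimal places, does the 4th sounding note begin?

1. 0.0ms @ 0 + 505.618ms (3/2)
2. 505.618ms @ 3/2 + 72.231ms (3/14)
3. 577.849ms @ 12/7 + 72.231ms (3/14)
4. 650.08ms @ 27/14 + 72.231ms (3/14)
5. 722.311ms @ 15/7 + 72.231ms (3/14)
6. 794.543ms @ 33/14 + 72.231ms (3/14)
7. 866.774ms @ 18/7 + 72.231ms (3/14)
8. 939.005ms @ 39/14 + 72.231ms (3/14)
9. 1011.236ms @ 3 + 505.618ms (3/2)
10. 1516.854ms @ 9/2 + 168.539ms (1/2)
11. 1685.393ms @ 5 + 168.539ms (1/2)
12. 1853.933ms @ 11/2 + 294.944ms (7/8)
13. 2148.876ms @ 51/8 + 126.404ms (3/8)
14. 2275.281ms @ 27/4 + 252.809ms (3/4)
15. 2528.09ms @ 15/2 + 252.809ms (3/4)
16. 2780.899ms @ 33/4 + 252.809ms (3/4)
17. 3033.708ms @ 9 + 144.462ms (3/7)
18. 3178.17ms @ 66/7 + 144.462ms (3/7)
19. 3322.632ms @ 69/7 + 288.925ms (6/7)
20. 3611.557ms @ 75/7 + 144.462ms (3/7)
21. 3756.019ms @ 78/7 + 144.462ms (3/7)
22. 3900.482ms @ 81/7 + 144.462ms (3/7)

note 4 onset = 27/14b = 650.08ms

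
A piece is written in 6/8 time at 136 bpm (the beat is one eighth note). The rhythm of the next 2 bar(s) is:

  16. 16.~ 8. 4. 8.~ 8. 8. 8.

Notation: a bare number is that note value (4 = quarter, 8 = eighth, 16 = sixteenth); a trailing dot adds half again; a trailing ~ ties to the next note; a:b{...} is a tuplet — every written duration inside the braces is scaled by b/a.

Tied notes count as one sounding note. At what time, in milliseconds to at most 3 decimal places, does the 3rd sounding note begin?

1. 0.0ms @ 0 + 330.882ms (3/4)
2. 330.882ms @ 3/4 + 992.647ms (9/4)
3. 1323.529ms @ 3 + 1323.529ms (3)
4. 2647.059ms @ 6 + 1323.529ms (3)
5. 3970.588ms @ 9 + 661.765ms (3/2)
6. 4632.353ms @ 21/2 + 661.765ms (3/2)

note 3 onset = 3b = 1323.529ms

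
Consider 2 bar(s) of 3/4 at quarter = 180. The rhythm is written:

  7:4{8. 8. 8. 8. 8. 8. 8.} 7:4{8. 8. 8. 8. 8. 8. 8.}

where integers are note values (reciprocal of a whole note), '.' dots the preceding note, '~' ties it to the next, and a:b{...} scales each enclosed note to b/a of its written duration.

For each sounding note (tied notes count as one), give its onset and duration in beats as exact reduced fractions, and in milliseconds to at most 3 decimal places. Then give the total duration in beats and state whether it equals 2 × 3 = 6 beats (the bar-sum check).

1) 0.0ms=0b +142.857ms=3/7b
2) 142.857ms=3/7b +142.857ms=3/7b
3) 285.714ms=6/7b +142.857ms=3/7b
4) 428.571ms=9/7b +142.857ms=3/7b
5) 571.429ms=12/7b +142.857ms=3/7b
6) 714.286ms=15/7b +142.857ms=3/7b
7) 857.143ms=18/7b +142.857ms=3/7b
8) 1000.0ms=3b +142.857ms=3/7b
9) 1142.857ms=24/7b +142.857ms=3/7b
10) 1285.714ms=27/7b +142.857ms=3/7b
11) 1428.571ms=30/7b +142.857ms=3/7b
12) 1571.429ms=33/7b +142.857ms=3/7b
13) 1714.286ms=36/7b +142.857ms=3/7b
14) 1857.143ms=39/7b +142.857ms=3/7b
Σ=6b of 6 (180bpm 3/4) — PASS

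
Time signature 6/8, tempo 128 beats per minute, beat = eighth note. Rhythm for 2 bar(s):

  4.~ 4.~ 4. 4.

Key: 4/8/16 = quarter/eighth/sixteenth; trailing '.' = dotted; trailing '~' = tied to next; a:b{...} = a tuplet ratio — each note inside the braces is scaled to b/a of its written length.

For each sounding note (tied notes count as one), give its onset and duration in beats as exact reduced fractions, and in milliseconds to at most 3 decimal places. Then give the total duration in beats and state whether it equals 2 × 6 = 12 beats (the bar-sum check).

1) 0.0ms=0b +4218.75ms=9b
2) 4218.75ms=9b +1406.25ms=3b
Σ=12b of 12 (128bpm 6/8) — PASS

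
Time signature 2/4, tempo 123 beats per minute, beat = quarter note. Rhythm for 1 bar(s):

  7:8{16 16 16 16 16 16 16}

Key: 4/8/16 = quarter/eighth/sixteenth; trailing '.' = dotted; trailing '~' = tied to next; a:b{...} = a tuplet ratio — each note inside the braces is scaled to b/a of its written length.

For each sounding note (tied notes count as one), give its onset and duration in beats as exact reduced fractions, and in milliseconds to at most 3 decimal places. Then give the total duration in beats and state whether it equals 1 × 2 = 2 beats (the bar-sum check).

1) 0.0ms=0b +139.373ms=2/7b
2) 139.373ms=2/7b +139.373ms=2/7b
3) 278.746ms=4/7b +139.373ms=2/7b
4) 418.118ms=6/7b +139.373ms=2/7b
5) 557.491ms=8/7b +139.373ms=2/7b
6) 696.864ms=10/7b +139.373ms=2/7b
7) 836.237ms=12/7b +139.373ms=2/7b
Σ=2b of 2 (123bpm 2/4) — PASS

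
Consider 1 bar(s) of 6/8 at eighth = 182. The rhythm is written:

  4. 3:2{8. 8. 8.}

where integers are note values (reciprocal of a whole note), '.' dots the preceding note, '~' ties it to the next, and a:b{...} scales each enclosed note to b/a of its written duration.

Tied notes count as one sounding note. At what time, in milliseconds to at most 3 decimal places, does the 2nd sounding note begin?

note 2 onset = 3b = 989.011ms

1. 0.0ms @ 0 + 989.011ms (3)
2. 989.011ms @ 3 + 329.67ms (1)
3. 1318.681ms @ 4 + 329.67ms (1)
4. 1648.352ms @ 5 + 329.67ms (1)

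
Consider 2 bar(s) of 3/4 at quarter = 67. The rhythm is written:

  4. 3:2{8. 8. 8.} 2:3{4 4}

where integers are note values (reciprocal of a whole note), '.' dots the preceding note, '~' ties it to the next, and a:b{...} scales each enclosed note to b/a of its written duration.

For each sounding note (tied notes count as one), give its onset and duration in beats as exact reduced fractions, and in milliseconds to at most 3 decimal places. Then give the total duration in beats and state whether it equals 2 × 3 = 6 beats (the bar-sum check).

1) 0.0ms=0b +1343.284ms=3/2b
2) 1343.284ms=3/2b +447.761ms=1/2b
3) 1791.045ms=2b +447.761ms=1/2b
4) 2238.806ms=5/2b +447.761ms=1/2b
5) 2686.567ms=3b +1343.284ms=3/2b
6) 4029.851ms=9/2b +1343.284ms=3/2b
Σ=6b of 6 (67bpm 3/4) — PASS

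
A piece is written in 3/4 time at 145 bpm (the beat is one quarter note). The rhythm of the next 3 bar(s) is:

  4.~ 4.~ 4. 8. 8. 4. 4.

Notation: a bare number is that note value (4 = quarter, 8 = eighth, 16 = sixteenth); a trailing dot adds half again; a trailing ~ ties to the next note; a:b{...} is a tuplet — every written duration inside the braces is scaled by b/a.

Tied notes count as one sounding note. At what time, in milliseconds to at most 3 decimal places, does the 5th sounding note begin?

1. 0.0ms @ 0 + 1862.069ms (9/2)
2. 1862.069ms @ 9/2 + 310.345ms (3/4)
3. 2172.414ms @ 21/4 + 310.345ms (3/4)
4. 2482.759ms @ 6 + 620.69ms (3/2)
5. 3103.448ms @ 15/2 + 620.69ms (3/2)

note 5 onset = 15/2b = 3103.448ms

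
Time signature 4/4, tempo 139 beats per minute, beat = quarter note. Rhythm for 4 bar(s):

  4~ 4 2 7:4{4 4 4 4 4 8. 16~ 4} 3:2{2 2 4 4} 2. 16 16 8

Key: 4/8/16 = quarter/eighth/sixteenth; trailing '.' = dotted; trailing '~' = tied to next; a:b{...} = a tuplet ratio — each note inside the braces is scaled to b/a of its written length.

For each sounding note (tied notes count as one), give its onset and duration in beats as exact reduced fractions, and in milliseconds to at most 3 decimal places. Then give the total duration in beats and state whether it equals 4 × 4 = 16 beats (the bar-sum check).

1) 0.0ms=0b +863.309ms=2b
2) 863.309ms=2b +863.309ms=2b
3) 1726.619ms=4b +246.66ms=4/7b
4) 1973.279ms=32/7b +246.66ms=4/7b
5) 2219.938ms=36/7b +246.66ms=4/7b
6) 2466.598ms=40/7b +246.66ms=4/7b
7) 2713.258ms=44/7b +246.66ms=4/7b
8) 2959.918ms=48/7b +184.995ms=3/7b
9) 3144.913ms=51/7b +308.325ms=5/7b
10) 3453.237ms=8b +575.54ms=4/3b
11) 4028.777ms=28/3b +575.54ms=4/3b
12) 4604.317ms=32/3b +287.77ms=2/3b
13) 4892.086ms=34/3b +287.77ms=2/3b
14) 5179.856ms=12b +1294.964ms=3b
15) 6474.82ms=15b +107.914ms=1/4b
16) 6582.734ms=61/4b +107.914ms=1/4b
17) 6690.647ms=31/2b +215.827ms=1/2b
Σ=16b of 16 (139bpm 4/4) — PASS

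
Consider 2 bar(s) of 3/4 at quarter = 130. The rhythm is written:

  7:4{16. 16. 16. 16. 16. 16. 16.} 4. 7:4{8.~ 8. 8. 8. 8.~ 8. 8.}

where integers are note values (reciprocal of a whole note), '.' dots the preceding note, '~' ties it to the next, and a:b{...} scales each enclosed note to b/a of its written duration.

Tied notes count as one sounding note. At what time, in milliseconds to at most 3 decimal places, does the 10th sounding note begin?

1. 0.0ms @ 0 + 98.901ms (3/14)
2. 98.901ms @ 3/14 + 98.901ms (3/14)
3. 197.802ms @ 3/7 + 98.901ms (3/14)
4. 296.703ms @ 9/14 + 98.901ms (3/14)
5. 395.604ms @ 6/7 + 98.901ms (3/14)
6. 494.505ms @ 15/14 + 98.901ms (3/14)
7. 593.407ms @ 9/7 + 98.901ms (3/14)
8. 692.308ms @ 3/2 + 692.308ms (3/2)
9. 1384.615ms @ 3 + 395.604ms (6/7)
10. 1780.22ms @ 27/7 + 197.802ms (3/7)
11. 1978.022ms @ 30/7 + 197.802ms (3/7)
12. 2175.824ms @ 33/7 + 395.604ms (6/7)
13. 2571.429ms @ 39/7 + 197.802ms (3/7)

note 10 onset = 27/7b = 1780.22ms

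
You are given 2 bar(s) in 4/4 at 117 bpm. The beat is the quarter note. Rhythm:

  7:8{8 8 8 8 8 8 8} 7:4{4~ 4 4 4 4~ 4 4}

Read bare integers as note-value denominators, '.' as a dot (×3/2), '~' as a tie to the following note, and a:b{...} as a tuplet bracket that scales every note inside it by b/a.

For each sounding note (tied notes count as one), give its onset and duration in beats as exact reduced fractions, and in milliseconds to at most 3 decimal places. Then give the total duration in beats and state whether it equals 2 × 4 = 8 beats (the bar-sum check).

1) 0.0ms=0b +293.04ms=4/7b
2) 293.04ms=4/7b +293.04ms=4/7b
3) 586.081ms=8/7b +293.04ms=4/7b
4) 879.121ms=12/7b +293.04ms=4/7b
5) 1172.161ms=16/7b +293.04ms=4/7b
6) 1465.201ms=20/7b +293.04ms=4/7b
7) 1758.242ms=24/7b +293.04ms=4/7b
8) 2051.282ms=4b +586.081ms=8/7b
9) 2637.363ms=36/7b +293.04ms=4/7b
10) 2930.403ms=40/7b +293.04ms=4/7b
11) 3223.443ms=44/7b +586.081ms=8/7b
12) 3809.524ms=52/7b +293.04ms=4/7b
Σ=8b of 8 (117bpm 4/4) — PASS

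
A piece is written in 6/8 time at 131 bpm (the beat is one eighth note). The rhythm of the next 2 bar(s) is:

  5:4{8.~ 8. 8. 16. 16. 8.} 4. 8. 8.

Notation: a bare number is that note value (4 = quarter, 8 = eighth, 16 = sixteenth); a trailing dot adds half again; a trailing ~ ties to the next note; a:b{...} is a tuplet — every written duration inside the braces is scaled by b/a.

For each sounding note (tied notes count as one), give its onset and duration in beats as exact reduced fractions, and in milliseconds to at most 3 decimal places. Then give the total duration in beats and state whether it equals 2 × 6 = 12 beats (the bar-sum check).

1) 0.0ms=0b +1099.237ms=12/5b
2) 1099.237ms=12/5b +549.618ms=6/5b
3) 1648.855ms=18/5b +274.809ms=3/5b
4) 1923.664ms=21/5b +274.809ms=3/5b
5) 2198.473ms=24/5b +549.618ms=6/5b
6) 2748.092ms=6b +1374.046ms=3b
7) 4122.137ms=9b +687.023ms=3/2b
8) 4809.16ms=21/2b +687.023ms=3/2b
Σ=12b of 12 (131bpm 6/8) — PASS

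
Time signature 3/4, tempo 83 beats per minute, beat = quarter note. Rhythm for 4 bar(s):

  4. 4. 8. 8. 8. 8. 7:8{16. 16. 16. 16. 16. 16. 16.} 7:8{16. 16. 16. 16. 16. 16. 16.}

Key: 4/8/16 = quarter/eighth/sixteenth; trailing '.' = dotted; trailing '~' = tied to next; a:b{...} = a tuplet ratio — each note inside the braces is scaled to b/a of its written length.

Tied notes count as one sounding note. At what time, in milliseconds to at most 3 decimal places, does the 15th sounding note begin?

note 15 onset = 66/7b = 6815.835ms

1. 0.0ms @ 0 + 1084.337ms (3/2)
2. 1084.337ms @ 3/2 + 1084.337ms (3/2)
3. 2168.675ms @ 3 + 542.169ms (3/4)
4. 2710.843ms @ 15/4 + 542.169ms (3/4)
5. 3253.012ms @ 9/2 + 542.169ms (3/4)
6. 3795.181ms @ 21/4 + 542.169ms (3/4)
7. 4337.349ms @ 6 + 309.811ms (3/7)
8. 4647.16ms @ 45/7 + 309.811ms (3/7)
9. 4956.971ms @ 48/7 + 309.811ms (3/7)
10. 5266.781ms @ 51/7 + 309.811ms (3/7)
11. 5576.592ms @ 54/7 + 309.811ms (3/7)
12. 5886.403ms @ 57/7 + 309.811ms (3/7)
13. 6196.213ms @ 60/7 + 309.811ms (3/7)
14. 6506.024ms @ 9 + 309.811ms (3/7)
15. 6815.835ms @ 66/7 + 309.811ms (3/7)
16. 7125.645ms @ 69/7 + 309.811ms (3/7)
17. 7435.456ms @ 72/7 + 309.811ms (3/7)
18. 7745.267ms @ 75/7 + 309.811ms (3/7)
19. 8055.077ms @ 78/7 + 309.811ms (3/7)
20. 8364.888ms @ 81/7 + 309.811ms (3/7)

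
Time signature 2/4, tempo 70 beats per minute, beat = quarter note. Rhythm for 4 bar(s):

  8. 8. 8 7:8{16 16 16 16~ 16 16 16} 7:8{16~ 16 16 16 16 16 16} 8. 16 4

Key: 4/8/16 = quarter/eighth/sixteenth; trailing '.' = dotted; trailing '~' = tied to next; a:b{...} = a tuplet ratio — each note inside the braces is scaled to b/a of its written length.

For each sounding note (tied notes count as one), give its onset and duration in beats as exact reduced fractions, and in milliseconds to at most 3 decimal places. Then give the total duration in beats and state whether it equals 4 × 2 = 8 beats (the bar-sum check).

1) 0.0ms=0b +642.857ms=3/4b
2) 642.857ms=3/4b +642.857ms=3/4b
3) 1285.714ms=3/2b +428.571ms=1/2b
4) 1714.286ms=2b +244.898ms=2/7b
5) 1959.184ms=16/7b +244.898ms=2/7b
6) 2204.082ms=18/7b +244.898ms=2/7b
7) 2448.98ms=20/7b +489.796ms=4/7b
8) 2938.776ms=24/7b +244.898ms=2/7b
9) 3183.673ms=26/7b +244.898ms=2/7b
10) 3428.571ms=4b +489.796ms=4/7b
11) 3918.367ms=32/7b +244.898ms=2/7b
12) 4163.265ms=34/7b +244.898ms=2/7b
13) 4408.163ms=36/7b +244.898ms=2/7b
14) 4653.061ms=38/7b +244.898ms=2/7b
15) 4897.959ms=40/7b +244.898ms=2/7b
16) 5142.857ms=6b +642.857ms=3/4b
17) 5785.714ms=27/4b +214.286ms=1/4b
18) 6000.0ms=7b +857.143ms=1b
Σ=8b of 8 (70bpm 2/4) — PASS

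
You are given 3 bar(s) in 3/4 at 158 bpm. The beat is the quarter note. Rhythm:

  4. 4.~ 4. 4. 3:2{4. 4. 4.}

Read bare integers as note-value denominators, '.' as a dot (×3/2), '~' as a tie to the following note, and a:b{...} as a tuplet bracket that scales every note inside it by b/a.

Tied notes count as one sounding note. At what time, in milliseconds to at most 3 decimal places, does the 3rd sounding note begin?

note 3 onset = 9/2b = 1708.861ms

1. 0.0ms @ 0 + 569.62ms (3/2)
2. 569.62ms @ 3/2 + 1139.241ms (3)
3. 1708.861ms @ 9/2 + 569.62ms (3/2)
4. 2278.481ms @ 6 + 379.747ms (1)
5. 2658.228ms @ 7 + 379.747ms (1)
6. 3037.975ms @ 8 + 379.747ms (1)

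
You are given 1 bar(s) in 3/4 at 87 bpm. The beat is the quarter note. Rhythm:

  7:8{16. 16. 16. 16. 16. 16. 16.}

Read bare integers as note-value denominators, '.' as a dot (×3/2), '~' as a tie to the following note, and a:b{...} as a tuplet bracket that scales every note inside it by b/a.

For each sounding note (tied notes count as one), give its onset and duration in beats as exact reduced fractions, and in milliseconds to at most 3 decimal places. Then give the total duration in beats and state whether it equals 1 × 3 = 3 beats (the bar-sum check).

1) 0.0ms=0b +295.567ms=3/7b
2) 295.567ms=3/7b +295.567ms=3/7b
3) 591.133ms=6/7b +295.567ms=3/7b
4) 886.7ms=9/7b +295.567ms=3/7b
5) 1182.266ms=12/7b +295.567ms=3/7b
6) 1477.833ms=15/7b +295.567ms=3/7b
7) 1773.399ms=18/7b +295.567ms=3/7b
Σ=3b of 3 (87bpm 3/4) — PASS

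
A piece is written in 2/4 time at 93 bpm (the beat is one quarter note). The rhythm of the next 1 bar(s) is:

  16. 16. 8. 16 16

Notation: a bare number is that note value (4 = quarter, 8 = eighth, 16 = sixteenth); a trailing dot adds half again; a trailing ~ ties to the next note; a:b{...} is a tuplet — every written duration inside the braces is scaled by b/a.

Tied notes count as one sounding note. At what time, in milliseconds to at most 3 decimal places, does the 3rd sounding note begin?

note 3 onset = 3/4b = 483.871ms

1. 0.0ms @ 0 + 241.935ms (3/8)
2. 241.935ms @ 3/8 + 241.935ms (3/8)
3. 483.871ms @ 3/4 + 483.871ms (3/4)
4. 967.742ms @ 3/2 + 161.29ms (1/4)
5. 1129.032ms @ 7/4 + 161.29ms (1/4)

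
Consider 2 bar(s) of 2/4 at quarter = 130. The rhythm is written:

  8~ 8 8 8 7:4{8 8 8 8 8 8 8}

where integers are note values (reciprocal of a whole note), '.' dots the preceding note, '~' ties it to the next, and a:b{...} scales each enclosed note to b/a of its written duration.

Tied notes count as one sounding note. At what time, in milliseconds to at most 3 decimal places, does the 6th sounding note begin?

note 6 onset = 18/7b = 1186.813ms

1. 0.0ms @ 0 + 461.538ms (1)
2. 461.538ms @ 1 + 230.769ms (1/2)
3. 692.308ms @ 3/2 + 230.769ms (1/2)
4. 923.077ms @ 2 + 131.868ms (2/7)
5. 1054.945ms @ 16/7 + 131.868ms (2/7)
6. 1186.813ms @ 18/7 + 131.868ms (2/7)
7. 1318.681ms @ 20/7 + 131.868ms (2/7)
8. 1450.549ms @ 22/7 + 131.868ms (2/7)
9. 1582.418ms @ 24/7 + 131.868ms (2/7)
10. 1714.286ms @ 26/7 + 131.868ms (2/7)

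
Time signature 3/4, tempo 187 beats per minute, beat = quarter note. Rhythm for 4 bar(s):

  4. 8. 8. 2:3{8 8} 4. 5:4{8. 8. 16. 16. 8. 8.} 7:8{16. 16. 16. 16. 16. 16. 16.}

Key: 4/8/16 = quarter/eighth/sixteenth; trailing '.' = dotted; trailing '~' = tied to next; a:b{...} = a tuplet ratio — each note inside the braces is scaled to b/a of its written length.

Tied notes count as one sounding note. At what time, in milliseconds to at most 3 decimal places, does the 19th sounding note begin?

1. 0.0ms @ 0 + 481.283ms (3/2)
2. 481.283ms @ 3/2 + 240.642ms (3/4)
3. 721.925ms @ 9/4 + 240.642ms (3/4)
4. 962.567ms @ 3 + 240.642ms (3/4)
5. 1203.209ms @ 15/4 + 240.642ms (3/4)
6. 1443.85ms @ 9/2 + 481.283ms (3/2)
7. 1925.134ms @ 6 + 192.513ms (3/5)
8. 2117.647ms @ 33/5 + 192.513ms (3/5)
9. 2310.16ms @ 36/5 + 96.257ms (3/10)
10. 2406.417ms @ 15/2 + 96.257ms (3/10)
11. 2502.674ms @ 39/5 + 192.513ms (3/5)
12. 2695.187ms @ 42/5 + 192.513ms (3/5)
13. 2887.701ms @ 9 + 137.51ms (3/7)
14. 3025.21ms @ 66/7 + 137.51ms (3/7)
15. 3162.72ms @ 69/7 + 137.51ms (3/7)
16. 3300.229ms @ 72/7 + 137.51ms (3/7)
17. 3437.739ms @ 75/7 + 137.51ms (3/7)
18. 3575.248ms @ 78/7 + 137.51ms (3/7)
19. 3712.758ms @ 81/7 + 137.51ms (3/7)

note 19 onset = 81/7b = 3712.758ms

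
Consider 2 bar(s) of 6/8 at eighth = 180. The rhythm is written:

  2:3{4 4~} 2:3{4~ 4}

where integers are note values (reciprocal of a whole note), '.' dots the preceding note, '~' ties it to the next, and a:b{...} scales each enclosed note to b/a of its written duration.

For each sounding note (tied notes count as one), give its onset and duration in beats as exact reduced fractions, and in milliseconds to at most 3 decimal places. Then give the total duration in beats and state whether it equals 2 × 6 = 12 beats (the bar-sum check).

1) 0.0ms=0b +1000.0ms=3b
2) 1000.0ms=3b +3000.0ms=9b
Σ=12b of 12 (180bpm 6/8) — PASS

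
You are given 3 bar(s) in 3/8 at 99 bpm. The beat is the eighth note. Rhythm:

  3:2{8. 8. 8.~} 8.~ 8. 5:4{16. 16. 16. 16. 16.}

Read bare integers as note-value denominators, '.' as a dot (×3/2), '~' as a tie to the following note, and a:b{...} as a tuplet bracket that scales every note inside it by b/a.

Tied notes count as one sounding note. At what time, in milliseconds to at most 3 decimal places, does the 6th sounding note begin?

note 6 onset = 36/5b = 4363.636ms

1. 0.0ms @ 0 + 606.061ms (1)
2. 606.061ms @ 1 + 606.061ms (1)
3. 1212.121ms @ 2 + 2424.242ms (4)
4. 3636.364ms @ 6 + 363.636ms (3/5)
5. 4000.0ms @ 33/5 + 363.636ms (3/5)
6. 4363.636ms @ 36/5 + 363.636ms (3/5)
7. 4727.273ms @ 39/5 + 363.636ms (3/5)
8. 5090.909ms @ 42/5 + 363.636ms (3/5)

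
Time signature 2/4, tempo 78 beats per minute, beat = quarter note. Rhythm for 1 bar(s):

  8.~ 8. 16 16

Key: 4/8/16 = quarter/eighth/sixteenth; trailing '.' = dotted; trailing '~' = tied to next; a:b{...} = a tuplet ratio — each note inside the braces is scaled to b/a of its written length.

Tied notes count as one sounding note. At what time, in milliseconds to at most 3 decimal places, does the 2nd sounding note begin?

1. 0.0ms @ 0 + 1153.846ms (3/2)
2. 1153.846ms @ 3/2 + 192.308ms (1/4)
3. 1346.154ms @ 7/4 + 192.308ms (1/4)

note 2 onset = 3/2b = 1153.846ms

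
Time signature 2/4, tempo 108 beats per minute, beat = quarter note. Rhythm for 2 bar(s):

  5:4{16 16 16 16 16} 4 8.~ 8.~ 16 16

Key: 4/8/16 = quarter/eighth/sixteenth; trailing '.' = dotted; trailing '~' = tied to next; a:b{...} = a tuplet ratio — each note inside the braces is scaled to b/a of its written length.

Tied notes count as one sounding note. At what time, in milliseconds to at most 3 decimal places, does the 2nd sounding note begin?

note 2 onset = 1/5b = 111.111ms

1. 0.0ms @ 0 + 111.111ms (1/5)
2. 111.111ms @ 1/5 + 111.111ms (1/5)
3. 222.222ms @ 2/5 + 111.111ms (1/5)
4. 333.333ms @ 3/5 + 111.111ms (1/5)
5. 444.444ms @ 4/5 + 111.111ms (1/5)
6. 555.556ms @ 1 + 555.556ms (1)
7. 1111.111ms @ 2 + 972.222ms (7/4)
8. 2083.333ms @ 15/4 + 138.889ms (1/4)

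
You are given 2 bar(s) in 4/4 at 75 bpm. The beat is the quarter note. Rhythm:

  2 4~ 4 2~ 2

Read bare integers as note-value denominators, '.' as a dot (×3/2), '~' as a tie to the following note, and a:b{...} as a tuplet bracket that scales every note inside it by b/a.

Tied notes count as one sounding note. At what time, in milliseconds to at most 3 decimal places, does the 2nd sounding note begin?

note 2 onset = 2b = 1600.0ms

1. 0.0ms @ 0 + 1600.0ms (2)
2. 1600.0ms @ 2 + 1600.0ms (2)
3. 3200.0ms @ 4 + 3200.0ms (4)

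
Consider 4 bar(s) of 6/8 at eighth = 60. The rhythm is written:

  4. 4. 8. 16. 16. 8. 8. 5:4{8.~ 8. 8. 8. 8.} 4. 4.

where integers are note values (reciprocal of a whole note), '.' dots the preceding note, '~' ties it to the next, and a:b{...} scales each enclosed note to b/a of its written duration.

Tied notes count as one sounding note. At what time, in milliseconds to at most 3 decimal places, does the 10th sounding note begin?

1. 0.0ms @ 0 + 3000.0ms (3)
2. 3000.0ms @ 3 + 3000.0ms (3)
3. 6000.0ms @ 6 + 1500.0ms (3/2)
4. 7500.0ms @ 15/2 + 750.0ms (3/4)
5. 8250.0ms @ 33/4 + 750.0ms (3/4)
6. 9000.0ms @ 9 + 1500.0ms (3/2)
7. 10500.0ms @ 21/2 + 1500.0ms (3/2)
8. 12000.0ms @ 12 + 2400.0ms (12/5)
9. 14400.0ms @ 72/5 + 1200.0ms (6/5)
10. 15600.0ms @ 78/5 + 1200.0ms (6/5)
11. 16800.0ms @ 84/5 + 1200.0ms (6/5)
12. 18000.0ms @ 18 + 3000.0ms (3)
13. 21000.0ms @ 21 + 3000.0ms (3)

note 10 onset = 78/5b = 15600.0ms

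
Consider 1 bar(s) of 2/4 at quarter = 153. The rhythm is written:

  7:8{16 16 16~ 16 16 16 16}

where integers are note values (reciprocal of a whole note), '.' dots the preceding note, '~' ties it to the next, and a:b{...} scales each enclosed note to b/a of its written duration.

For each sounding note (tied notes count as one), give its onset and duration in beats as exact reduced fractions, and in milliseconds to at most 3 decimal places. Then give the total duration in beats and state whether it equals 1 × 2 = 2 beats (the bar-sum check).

1) 0.0ms=0b +112.045ms=2/7b
2) 112.045ms=2/7b +112.045ms=2/7b
3) 224.09ms=4/7b +224.09ms=4/7b
4) 448.179ms=8/7b +112.045ms=2/7b
5) 560.224ms=10/7b +112.045ms=2/7b
6) 672.269ms=12/7b +112.045ms=2/7b
Σ=2b of 2 (153bpm 2/4) — PASS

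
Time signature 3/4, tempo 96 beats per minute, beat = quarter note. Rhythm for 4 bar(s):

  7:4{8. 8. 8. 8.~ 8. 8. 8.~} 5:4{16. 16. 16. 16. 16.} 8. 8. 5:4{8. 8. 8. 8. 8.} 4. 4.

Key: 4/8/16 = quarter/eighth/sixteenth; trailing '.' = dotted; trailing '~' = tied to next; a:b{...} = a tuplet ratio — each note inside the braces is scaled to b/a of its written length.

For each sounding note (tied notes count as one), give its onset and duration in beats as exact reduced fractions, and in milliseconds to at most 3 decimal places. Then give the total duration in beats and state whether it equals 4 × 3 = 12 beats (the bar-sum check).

1) 0.0ms=0b +267.857ms=3/7b
2) 267.857ms=3/7b +267.857ms=3/7b
3) 535.714ms=6/7b +267.857ms=3/7b
4) 803.571ms=9/7b +535.714ms=6/7b
5) 1339.286ms=15/7b +267.857ms=3/7b
6) 1607.143ms=18/7b +455.357ms=51/70b
7) 2062.5ms=33/10b +187.5ms=3/10b
8) 2250.0ms=18/5b +187.5ms=3/10b
9) 2437.5ms=39/10b +187.5ms=3/10b
10) 2625.0ms=21/5b +187.5ms=3/10b
11) 2812.5ms=9/2b +468.75ms=3/4b
12) 3281.25ms=21/4b +468.75ms=3/4b
13) 3750.0ms=6b +375.0ms=3/5b
14) 4125.0ms=33/5b +375.0ms=3/5b
15) 4500.0ms=36/5b +375.0ms=3/5b
16) 4875.0ms=39/5b +375.0ms=3/5b
17) 5250.0ms=42/5b +375.0ms=3/5b
18) 5625.0ms=9b +937.5ms=3/2b
19) 6562.5ms=21/2b +937.5ms=3/2b
Σ=12b of 12 (96bpm 3/4) — PASS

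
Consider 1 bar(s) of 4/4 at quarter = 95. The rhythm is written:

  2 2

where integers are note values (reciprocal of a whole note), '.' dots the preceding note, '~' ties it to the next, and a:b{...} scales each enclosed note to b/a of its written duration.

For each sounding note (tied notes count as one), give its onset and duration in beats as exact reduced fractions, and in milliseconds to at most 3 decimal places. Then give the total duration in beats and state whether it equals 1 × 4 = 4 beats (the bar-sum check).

1) 0.0ms=0b +1263.158ms=2b
2) 1263.158ms=2b +1263.158ms=2b
Σ=4b of 4 (95bpm 4/4) — PASS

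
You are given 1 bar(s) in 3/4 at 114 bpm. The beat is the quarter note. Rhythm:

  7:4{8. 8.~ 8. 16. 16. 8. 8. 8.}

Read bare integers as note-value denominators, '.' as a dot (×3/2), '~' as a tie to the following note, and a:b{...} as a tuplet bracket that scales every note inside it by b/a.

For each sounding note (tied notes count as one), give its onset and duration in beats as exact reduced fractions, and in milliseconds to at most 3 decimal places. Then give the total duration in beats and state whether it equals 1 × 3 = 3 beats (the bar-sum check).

1) 0.0ms=0b +225.564ms=3/7b
2) 225.564ms=3/7b +451.128ms=6/7b
3) 676.692ms=9/7b +112.782ms=3/14b
4) 789.474ms=3/2b +112.782ms=3/14b
5) 902.256ms=12/7b +225.564ms=3/7b
6) 1127.82ms=15/7b +225.564ms=3/7b
7) 1353.383ms=18/7b +225.564ms=3/7b
Σ=3b of 3 (114bpm 3/4) — PASS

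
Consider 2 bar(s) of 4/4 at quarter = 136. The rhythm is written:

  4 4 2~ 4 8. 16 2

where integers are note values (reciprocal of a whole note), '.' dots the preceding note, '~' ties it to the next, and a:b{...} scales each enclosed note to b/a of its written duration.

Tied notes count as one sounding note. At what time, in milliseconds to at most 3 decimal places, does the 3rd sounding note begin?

1. 0.0ms @ 0 + 441.176ms (1)
2. 441.176ms @ 1 + 441.176ms (1)
3. 882.353ms @ 2 + 1323.529ms (3)
4. 2205.882ms @ 5 + 330.882ms (3/4)
5. 2536.765ms @ 23/4 + 110.294ms (1/4)
6. 2647.059ms @ 6 + 882.353ms (2)

note 3 onset = 2b = 882.353ms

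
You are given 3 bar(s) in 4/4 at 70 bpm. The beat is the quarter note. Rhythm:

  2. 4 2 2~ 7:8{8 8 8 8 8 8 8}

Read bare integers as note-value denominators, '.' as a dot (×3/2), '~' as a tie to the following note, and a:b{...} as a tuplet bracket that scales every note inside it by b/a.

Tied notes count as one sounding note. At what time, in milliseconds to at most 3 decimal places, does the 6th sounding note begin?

note 6 onset = 64/7b = 7836.735ms

1. 0.0ms @ 0 + 2571.429ms (3)
2. 2571.429ms @ 3 + 857.143ms (1)
3. 3428.571ms @ 4 + 1714.286ms (2)
4. 5142.857ms @ 6 + 2204.082ms (18/7)
5. 7346.939ms @ 60/7 + 489.796ms (4/7)
6. 7836.735ms @ 64/7 + 489.796ms (4/7)
7. 8326.531ms @ 68/7 + 489.796ms (4/7)
8. 8816.327ms @ 72/7 + 489.796ms (4/7)
9. 9306.122ms @ 76/7 + 489.796ms (4/7)
10. 9795.918ms @ 80/7 + 489.796ms (4/7)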